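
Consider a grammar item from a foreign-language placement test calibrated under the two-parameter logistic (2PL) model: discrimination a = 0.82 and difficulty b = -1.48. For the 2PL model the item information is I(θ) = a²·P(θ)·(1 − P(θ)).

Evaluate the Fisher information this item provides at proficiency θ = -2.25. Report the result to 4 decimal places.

P = 1/(1+e^{0.6314}) = 0.3472
P(1−P) = 0.3472 × 0.6528 = 0.2267
I = a² × P(1−P) = 0.82² × 0.2267 = 0.15240

0.1524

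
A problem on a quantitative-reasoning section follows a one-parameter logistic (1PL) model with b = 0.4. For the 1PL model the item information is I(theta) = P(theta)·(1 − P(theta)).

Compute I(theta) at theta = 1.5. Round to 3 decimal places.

0.187

P = 1/(1+e^{-1.1000}) = 0.7503
P(1−P) = 0.7503 × 0.2497 = 0.1874
I = P(1−P) = 0.18737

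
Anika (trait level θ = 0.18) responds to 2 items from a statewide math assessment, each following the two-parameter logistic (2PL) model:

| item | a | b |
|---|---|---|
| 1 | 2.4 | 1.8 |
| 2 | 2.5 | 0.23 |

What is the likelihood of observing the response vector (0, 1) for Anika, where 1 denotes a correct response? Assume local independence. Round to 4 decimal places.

0.4594

P(θ) = 1 / (1 + exp(−a(θ − b)))
P_1 = 1/(1+e^{3.8880}) = 0.0201
P_2 = 1/(1+e^{0.1250}) = 0.4688
L = (1−P_1) × P_2 = 0.9799 × 0.4688 = 0.45938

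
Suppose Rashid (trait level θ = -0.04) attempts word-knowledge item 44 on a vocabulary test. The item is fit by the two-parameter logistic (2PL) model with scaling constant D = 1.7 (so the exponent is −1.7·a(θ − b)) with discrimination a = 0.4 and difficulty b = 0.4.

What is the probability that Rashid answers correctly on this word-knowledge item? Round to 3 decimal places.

P(θ) = 1 / (1 + exp(−D·a(θ − b)))
Exponent: 1.7 × 0.4 × (-0.04 − 0.4) = -0.2992
1/(1 + e^{0.2992}) = 0.4258
P = 0.4258

0.426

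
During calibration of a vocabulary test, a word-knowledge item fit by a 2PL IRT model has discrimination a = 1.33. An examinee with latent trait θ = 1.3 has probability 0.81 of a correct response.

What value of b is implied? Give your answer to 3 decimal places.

P(θ) = 1 / (1 + exp(−a(θ − b)))
logit(0.81) = ln(0.81/0.19) = 1.4500
b = θ − logit/(a) = 1.3 − 1.4500/1.3300 = 0.2098

0.210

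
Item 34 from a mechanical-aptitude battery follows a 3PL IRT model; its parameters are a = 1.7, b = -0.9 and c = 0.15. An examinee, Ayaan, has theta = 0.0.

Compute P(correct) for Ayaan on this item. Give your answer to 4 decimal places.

P(theta) = c + (1 − c) · 1 / (1 + exp(−a(theta − b)))
Exponent: 1.7 × (0.0 − (-0.9)) = 1.5300
1/(1 + e^{-1.5300}) = 0.8220
P = 0.15 + 0.85 × 0.8220 = 0.8487

0.8487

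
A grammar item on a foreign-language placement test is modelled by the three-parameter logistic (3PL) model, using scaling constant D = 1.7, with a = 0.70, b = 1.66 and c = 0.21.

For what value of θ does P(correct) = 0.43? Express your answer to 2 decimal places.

0.86

P(θ) = c + (1 − c) · 1 / (1 + exp(−D·a(θ − b)))
Remove guessing floor: (0.43 − 0.21)/(1 − 0.21) = 0.2785
logit = ln(0.2785/0.7215) = -0.9520
θ = b + logit/(1.7·a) = 1.66 + (-0.9520)/1.1900 = 0.8600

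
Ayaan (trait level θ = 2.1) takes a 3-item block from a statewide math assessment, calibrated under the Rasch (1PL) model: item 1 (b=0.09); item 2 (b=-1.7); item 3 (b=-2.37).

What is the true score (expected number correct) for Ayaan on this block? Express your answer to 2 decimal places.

P(θ) = 1 / (1 + exp(−(θ − b)))
P_1 = 1/(1+e^{-2.0100}) = 0.8818
P_2 = 1/(1+e^{-3.8000}) = 0.9781
P_3 = 1/(1+e^{-4.4700}) = 0.9887
E[score] = 0.8818 + 0.9781 + 0.9887 = 2.8486

2.85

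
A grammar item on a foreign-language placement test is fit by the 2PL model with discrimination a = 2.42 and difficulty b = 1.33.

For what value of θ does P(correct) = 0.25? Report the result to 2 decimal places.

P(θ) = 1 / (1 + exp(−a(θ − b)))
logit = ln(0.2500/0.7500) = -1.0986
θ = b + logit/(a) = 1.33 + (-1.0986)/2.4200 = 0.8760

0.88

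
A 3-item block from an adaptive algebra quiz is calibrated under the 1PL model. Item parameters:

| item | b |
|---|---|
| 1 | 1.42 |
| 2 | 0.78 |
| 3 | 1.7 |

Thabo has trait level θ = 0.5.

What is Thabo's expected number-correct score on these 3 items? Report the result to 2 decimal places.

P(θ) = 1 / (1 + exp(−(θ − b)))
P_1 = 1/(1+e^{0.9200}) = 0.2850
P_2 = 1/(1+e^{0.2800}) = 0.4305
P_3 = 1/(1+e^{1.2000}) = 0.2315
E[score] = 0.2850 + 0.4305 + 0.2315 = 0.9469

0.95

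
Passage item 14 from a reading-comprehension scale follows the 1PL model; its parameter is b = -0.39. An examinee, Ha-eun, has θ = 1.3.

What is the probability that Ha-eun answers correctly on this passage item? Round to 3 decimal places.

0.844

P(θ) = 1 / (1 + exp(−(θ − b)))
Exponent: (1.3 − (-0.39)) = 1.6900
1/(1 + e^{-1.6900}) = 0.8442
P = 0.8442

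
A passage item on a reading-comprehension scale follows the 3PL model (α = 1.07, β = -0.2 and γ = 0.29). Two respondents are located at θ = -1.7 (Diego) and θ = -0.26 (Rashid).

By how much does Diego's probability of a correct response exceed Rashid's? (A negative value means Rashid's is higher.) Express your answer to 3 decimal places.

P(θ) = γ + (1 − γ) · 1 / (1 + exp(−α(θ − β)))
P(Diego) = 0.4088  [exponent -1.6050]
P(Rashid) = 0.6336  [exponent -0.0642]
Difference = 0.4088 − 0.6336 = -0.2248

-0.225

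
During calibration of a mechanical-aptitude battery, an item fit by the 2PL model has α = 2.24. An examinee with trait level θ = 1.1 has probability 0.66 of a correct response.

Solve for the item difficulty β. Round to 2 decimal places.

P(θ) = 1 / (1 + exp(−α(θ − β)))
logit(0.66) = ln(0.66/0.34) = 0.6633
β = θ − logit/(α) = 1.1 − 0.6633/2.2400 = 0.8039

0.80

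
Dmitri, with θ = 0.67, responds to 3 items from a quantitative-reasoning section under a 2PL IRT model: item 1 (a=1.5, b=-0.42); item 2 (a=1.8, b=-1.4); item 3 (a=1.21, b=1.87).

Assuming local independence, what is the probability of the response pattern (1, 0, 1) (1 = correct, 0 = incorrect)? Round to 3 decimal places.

P(θ) = 1 / (1 + exp(−a(θ − b)))
P_1 = 1/(1+e^{-1.6350}) = 0.8369
P_2 = 1/(1+e^{-3.7260}) = 0.9765
P_3 = 1/(1+e^{1.4520}) = 0.1897
L = P_1 × (1−P_2) × P_3 = 0.8369 × 0.0235 × 0.1897 = 0.00373

0.004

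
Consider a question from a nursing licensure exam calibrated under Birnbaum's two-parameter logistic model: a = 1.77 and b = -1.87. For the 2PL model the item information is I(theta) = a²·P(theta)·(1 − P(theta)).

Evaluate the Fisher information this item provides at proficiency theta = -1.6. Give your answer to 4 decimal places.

P = 1/(1+e^{-0.4779}) = 0.6173
P(1−P) = 0.6173 × 0.3827 = 0.2363
I = a² × P(1−P) = 1.77² × 0.2363 = 0.74015

0.7402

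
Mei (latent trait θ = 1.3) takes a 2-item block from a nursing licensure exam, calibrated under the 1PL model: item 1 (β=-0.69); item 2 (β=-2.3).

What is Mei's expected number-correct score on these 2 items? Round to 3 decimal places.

1.853

P(θ) = 1 / (1 + exp(−(θ − β)))
P_1 = 1/(1+e^{-1.9900}) = 0.8797
P_2 = 1/(1+e^{-3.6000}) = 0.9734
E[score] = 0.8797 + 0.9734 = 1.8531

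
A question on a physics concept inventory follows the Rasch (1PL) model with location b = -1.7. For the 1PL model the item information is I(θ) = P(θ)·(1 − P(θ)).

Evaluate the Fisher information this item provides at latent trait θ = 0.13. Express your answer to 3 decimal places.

0.119

P = 1/(1+e^{-1.8300}) = 0.8618
P(1−P) = 0.8618 × 0.1382 = 0.1191
I = P(1−P) = 0.11913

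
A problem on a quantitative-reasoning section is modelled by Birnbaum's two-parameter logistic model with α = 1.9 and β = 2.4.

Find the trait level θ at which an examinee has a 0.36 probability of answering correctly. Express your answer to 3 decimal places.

P(θ) = 1 / (1 + exp(−α(θ − β)))
logit = ln(0.3600/0.6400) = -0.5754
θ = β + logit/(α) = 2.4 + (-0.5754)/1.9000 = 2.0972

2.097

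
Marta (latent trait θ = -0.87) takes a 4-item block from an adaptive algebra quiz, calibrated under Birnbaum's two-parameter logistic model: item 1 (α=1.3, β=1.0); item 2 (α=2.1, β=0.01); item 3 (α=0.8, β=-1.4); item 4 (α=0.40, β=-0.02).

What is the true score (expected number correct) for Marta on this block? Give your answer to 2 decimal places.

P(θ) = 1 / (1 + exp(−α(θ − β)))
P_1 = 1/(1+e^{2.4310}) = 0.0808
P_2 = 1/(1+e^{1.8480}) = 0.1361
P_3 = 1/(1+e^{-0.4240}) = 0.6044
P_4 = 1/(1+e^{0.3400}) = 0.4158
E[score] = 0.0808 + 0.1361 + 0.6044 + 0.4158 = 1.2372

1.24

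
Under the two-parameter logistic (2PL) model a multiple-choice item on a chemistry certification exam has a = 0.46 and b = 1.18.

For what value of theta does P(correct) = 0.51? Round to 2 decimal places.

P(theta) = 1 / (1 + exp(−a(theta − b)))
logit = ln(0.5100/0.4900) = 0.0400
theta = b + logit/(a) = 1.18 + 0.0400/0.4600 = 1.2670

1.27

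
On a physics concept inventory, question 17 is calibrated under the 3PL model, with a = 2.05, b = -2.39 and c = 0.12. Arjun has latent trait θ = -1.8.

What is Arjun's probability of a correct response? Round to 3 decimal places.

0.798

P(θ) = c + (1 − c) · 1 / (1 + exp(−a(θ − b)))
Exponent: 2.05 × (-1.8 − (-2.39)) = 1.2095
1/(1 + e^{-1.2095}) = 0.7702
P = 0.12 + 0.88 × 0.7702 = 0.7978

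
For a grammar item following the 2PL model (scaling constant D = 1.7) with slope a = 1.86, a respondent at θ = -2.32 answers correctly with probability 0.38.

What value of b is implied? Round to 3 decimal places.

P(θ) = 1 / (1 + exp(−D·a(θ − b)))
logit(0.38) = ln(0.38/0.62) = -0.4895
b = θ − logit/(1.7·a) = -2.32 − (-0.4895)/3.1620 = -2.1652

-2.165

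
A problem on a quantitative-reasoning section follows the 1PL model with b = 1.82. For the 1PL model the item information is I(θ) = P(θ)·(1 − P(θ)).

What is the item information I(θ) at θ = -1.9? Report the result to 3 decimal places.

0.023

P = 1/(1+e^{3.7200}) = 0.0237
P(1−P) = 0.0237 × 0.9763 = 0.0231
I = P(1−P) = 0.02310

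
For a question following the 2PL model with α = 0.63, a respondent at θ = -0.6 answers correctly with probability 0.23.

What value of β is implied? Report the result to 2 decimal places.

P(θ) = 1 / (1 + exp(−α(θ − β)))
logit(0.23) = ln(0.23/0.77) = -1.2083
β = θ − logit/(α) = -0.6 − (-1.2083)/0.6300 = 1.3180

1.32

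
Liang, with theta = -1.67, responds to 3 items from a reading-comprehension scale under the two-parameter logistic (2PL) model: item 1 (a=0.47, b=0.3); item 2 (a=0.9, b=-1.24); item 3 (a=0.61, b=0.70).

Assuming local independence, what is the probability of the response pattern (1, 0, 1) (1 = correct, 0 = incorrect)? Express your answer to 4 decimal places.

0.0322

P(theta) = 1 / (1 + exp(−a(theta − b)))
P_1 = 1/(1+e^{0.9259}) = 0.2838
P_2 = 1/(1+e^{0.3870}) = 0.4044
P_3 = 1/(1+e^{1.4457}) = 0.1907
L = P_1 × (1−P_2) × P_3 = 0.2838 × 0.5956 × 0.1907 = 0.03222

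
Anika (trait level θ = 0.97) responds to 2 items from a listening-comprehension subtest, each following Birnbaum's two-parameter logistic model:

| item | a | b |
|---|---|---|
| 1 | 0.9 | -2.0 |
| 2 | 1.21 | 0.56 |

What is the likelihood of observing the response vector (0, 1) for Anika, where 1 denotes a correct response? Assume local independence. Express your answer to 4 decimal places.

0.0401

P(θ) = 1 / (1 + exp(−a(θ − b)))
P_1 = 1/(1+e^{-2.6730}) = 0.9354
P_2 = 1/(1+e^{-0.4961}) = 0.6215
L = (1−P_1) × P_2 = 0.0646 × 0.6215 = 0.04014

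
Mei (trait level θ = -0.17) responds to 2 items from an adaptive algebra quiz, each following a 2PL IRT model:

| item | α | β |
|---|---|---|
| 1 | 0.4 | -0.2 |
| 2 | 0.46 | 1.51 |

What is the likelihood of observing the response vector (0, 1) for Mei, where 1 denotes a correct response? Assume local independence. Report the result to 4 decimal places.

P(θ) = 1 / (1 + exp(−α(θ − β)))
P_1 = 1/(1+e^{-0.0120}) = 0.5030
P_2 = 1/(1+e^{0.7728}) = 0.3159
L = (1−P_1) × P_2 = 0.4970 × 0.3159 = 0.15699

0.1570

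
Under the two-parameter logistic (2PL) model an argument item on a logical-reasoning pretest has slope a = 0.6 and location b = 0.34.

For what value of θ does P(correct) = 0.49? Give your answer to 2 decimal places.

P(θ) = 1 / (1 + exp(−a(θ − b)))
logit = ln(0.4900/0.5100) = -0.0400
θ = b + logit/(a) = 0.34 + (-0.0400)/0.6000 = 0.2733

0.27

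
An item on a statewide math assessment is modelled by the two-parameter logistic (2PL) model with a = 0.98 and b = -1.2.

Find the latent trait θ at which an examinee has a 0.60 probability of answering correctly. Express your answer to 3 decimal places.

P(θ) = 1 / (1 + exp(−a(θ − b)))
logit = ln(0.6000/0.4000) = 0.4055
θ = b + logit/(a) = -1.2 + 0.4055/0.9800 = -0.7863

-0.786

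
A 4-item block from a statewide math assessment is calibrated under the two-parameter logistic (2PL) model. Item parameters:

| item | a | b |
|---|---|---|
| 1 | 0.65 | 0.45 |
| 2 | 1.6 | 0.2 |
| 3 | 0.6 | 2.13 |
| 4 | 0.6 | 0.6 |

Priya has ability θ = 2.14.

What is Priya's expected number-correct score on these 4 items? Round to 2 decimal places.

P(θ) = 1 / (1 + exp(−a(θ − b)))
P_1 = 1/(1+e^{-1.0985}) = 0.7500
P_2 = 1/(1+e^{-3.1040}) = 0.9571
P_3 = 1/(1+e^{-0.0060}) = 0.5015
P_4 = 1/(1+e^{-0.9240}) = 0.7159
E[score] = 0.7500 + 0.9571 + 0.5015 + 0.7159 = 2.9244

2.92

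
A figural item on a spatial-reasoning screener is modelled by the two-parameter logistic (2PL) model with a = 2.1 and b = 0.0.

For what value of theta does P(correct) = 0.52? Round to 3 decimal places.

0.038

P(theta) = 1 / (1 + exp(−a(theta − b)))
logit = ln(0.5200/0.4800) = 0.0800
theta = b + logit/(a) = 0.0 + 0.0800/2.1000 = 0.0381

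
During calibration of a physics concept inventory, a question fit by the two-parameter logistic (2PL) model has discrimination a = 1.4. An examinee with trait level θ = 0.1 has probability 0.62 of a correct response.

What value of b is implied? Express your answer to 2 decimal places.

-0.25

P(θ) = 1 / (1 + exp(−a(θ − b)))
logit(0.62) = ln(0.62/0.38) = 0.4895
b = θ − logit/(a) = 0.1 − 0.4895/1.4000 = -0.2497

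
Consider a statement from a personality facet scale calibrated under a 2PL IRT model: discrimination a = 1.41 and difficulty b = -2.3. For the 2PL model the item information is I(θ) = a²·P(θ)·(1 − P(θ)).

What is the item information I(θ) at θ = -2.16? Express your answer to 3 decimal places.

0.492

P = 1/(1+e^{-0.1974}) = 0.5492
P(1−P) = 0.5492 × 0.4508 = 0.2476
I = a² × P(1−P) = 1.41² × 0.2476 = 0.49221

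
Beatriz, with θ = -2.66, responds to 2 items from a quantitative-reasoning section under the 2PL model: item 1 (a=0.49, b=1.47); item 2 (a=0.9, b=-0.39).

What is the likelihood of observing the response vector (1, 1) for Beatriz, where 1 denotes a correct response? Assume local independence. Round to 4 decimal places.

0.0134

P(θ) = 1 / (1 + exp(−a(θ − b)))
P_1 = 1/(1+e^{2.0237}) = 0.1167
P_2 = 1/(1+e^{2.0430}) = 0.1148
L = P_1 × P_2 = 0.1167 × 0.1148 = 0.01340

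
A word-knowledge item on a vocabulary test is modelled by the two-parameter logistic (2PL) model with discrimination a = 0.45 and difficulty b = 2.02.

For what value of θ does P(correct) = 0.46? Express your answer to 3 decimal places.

1.664

P(θ) = 1 / (1 + exp(−a(θ − b)))
logit = ln(0.4600/0.5400) = -0.1603
θ = b + logit/(a) = 2.02 + (-0.1603)/0.4500 = 1.6637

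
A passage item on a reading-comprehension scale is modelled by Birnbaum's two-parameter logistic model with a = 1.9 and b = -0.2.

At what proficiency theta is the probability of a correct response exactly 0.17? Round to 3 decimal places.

-1.035

P(theta) = 1 / (1 + exp(−a(theta − b)))
logit = ln(0.1700/0.8300) = -1.5856
theta = b + logit/(a) = -0.2 + (-1.5856)/1.9000 = -1.0345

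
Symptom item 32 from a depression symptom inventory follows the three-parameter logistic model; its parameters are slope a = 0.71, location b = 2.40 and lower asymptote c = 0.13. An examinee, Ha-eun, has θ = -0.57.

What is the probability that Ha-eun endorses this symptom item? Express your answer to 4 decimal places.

0.2242

P(θ) = c + (1 − c) · 1 / (1 + exp(−a(θ − b)))
Exponent: 0.71 × (-0.57 − 2.40) = -2.1087
1/(1 + e^{2.1087}) = 0.1083
P = 0.13 + 0.87 × 0.1083 = 0.2242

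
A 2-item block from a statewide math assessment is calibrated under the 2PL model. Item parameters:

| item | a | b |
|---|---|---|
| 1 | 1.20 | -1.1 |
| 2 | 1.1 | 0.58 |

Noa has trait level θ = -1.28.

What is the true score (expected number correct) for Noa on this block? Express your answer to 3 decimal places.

P(θ) = 1 / (1 + exp(−a(θ − b)))
P_1 = 1/(1+e^{0.2160}) = 0.4462
P_2 = 1/(1+e^{2.0460}) = 0.1145
E[score] = 0.4462 + 0.1145 = 0.5607

0.561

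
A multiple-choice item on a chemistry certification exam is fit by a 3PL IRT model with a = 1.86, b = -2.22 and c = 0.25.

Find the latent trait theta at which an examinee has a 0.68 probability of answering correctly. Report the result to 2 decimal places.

P(theta) = c + (1 − c) · 1 / (1 + exp(−a(theta − b)))
Remove guessing floor: (0.68 − 0.25)/(1 − 0.25) = 0.5733
logit = ln(0.5733/0.4267) = 0.2955
theta = b + logit/(a) = -2.22 + 0.2955/1.8600 = -2.0611

-2.06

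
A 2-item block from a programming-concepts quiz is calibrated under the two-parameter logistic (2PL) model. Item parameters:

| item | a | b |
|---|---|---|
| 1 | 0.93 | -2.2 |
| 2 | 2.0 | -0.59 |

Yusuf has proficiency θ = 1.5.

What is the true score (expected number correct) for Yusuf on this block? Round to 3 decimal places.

1.954

P(θ) = 1 / (1 + exp(−a(θ − b)))
P_1 = 1/(1+e^{-3.4410}) = 0.9690
P_2 = 1/(1+e^{-4.1800}) = 0.9849
E[score] = 0.9690 + 0.9849 = 1.9539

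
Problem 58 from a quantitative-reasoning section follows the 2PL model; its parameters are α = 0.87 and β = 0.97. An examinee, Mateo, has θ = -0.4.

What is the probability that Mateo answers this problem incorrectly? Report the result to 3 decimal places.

0.767

P(θ) = 1 / (1 + exp(−α(θ − β)))
Exponent: 0.87 × (-0.4 − 0.97) = -1.1919
1/(1 + e^{1.1919}) = 0.2329
P(incorrect) = 1 − 0.2329 = 0.7671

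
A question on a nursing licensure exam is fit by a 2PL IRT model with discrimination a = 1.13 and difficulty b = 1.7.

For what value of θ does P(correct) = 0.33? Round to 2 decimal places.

1.07

P(θ) = 1 / (1 + exp(−a(θ − b)))
logit = ln(0.3300/0.6700) = -0.7082
θ = b + logit/(a) = 1.7 + (-0.7082)/1.1300 = 1.0733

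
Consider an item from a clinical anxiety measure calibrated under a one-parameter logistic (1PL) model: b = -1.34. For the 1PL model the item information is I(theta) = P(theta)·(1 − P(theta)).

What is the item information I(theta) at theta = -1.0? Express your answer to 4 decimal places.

0.2429

P = 1/(1+e^{-0.3400}) = 0.5842
P(1−P) = 0.5842 × 0.4158 = 0.2429
I = P(1−P) = 0.24291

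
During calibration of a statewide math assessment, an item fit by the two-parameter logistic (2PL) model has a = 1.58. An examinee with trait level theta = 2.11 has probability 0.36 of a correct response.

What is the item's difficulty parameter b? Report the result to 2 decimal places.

P(theta) = 1 / (1 + exp(−a(theta − b)))
logit(0.36) = ln(0.36/0.64) = -0.5754
b = theta − logit/(a) = 2.11 − (-0.5754)/1.5800 = 2.4742

2.47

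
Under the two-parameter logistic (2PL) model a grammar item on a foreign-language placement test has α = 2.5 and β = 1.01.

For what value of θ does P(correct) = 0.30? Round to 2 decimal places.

0.67

P(θ) = 1 / (1 + exp(−α(θ − β)))
logit = ln(0.3000/0.7000) = -0.8473
θ = β + logit/(α) = 1.01 + (-0.8473)/2.5000 = 0.6711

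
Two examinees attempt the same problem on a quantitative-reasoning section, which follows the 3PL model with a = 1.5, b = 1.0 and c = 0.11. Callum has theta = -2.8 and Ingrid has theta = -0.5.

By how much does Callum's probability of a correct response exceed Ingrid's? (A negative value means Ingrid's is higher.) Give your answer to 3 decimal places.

P(theta) = c + (1 − c) · 1 / (1 + exp(−a(theta − b)))
P(Callum) = 0.1130  [exponent -5.7000]
P(Ingrid) = 0.1949  [exponent -2.2500]
Difference = 0.1130 − 0.1949 = -0.0819

-0.082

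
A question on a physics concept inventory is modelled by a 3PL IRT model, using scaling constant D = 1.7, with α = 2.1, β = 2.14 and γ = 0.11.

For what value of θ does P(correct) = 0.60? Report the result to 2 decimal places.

2.20

P(θ) = γ + (1 − γ) · 1 / (1 + exp(−D·α(θ − β)))
Remove guessing floor: (0.60 − 0.11)/(1 − 0.11) = 0.5506
logit = ln(0.5506/0.4494) = 0.2029
θ = β + logit/(1.7·α) = 2.14 + 0.2029/3.5700 = 2.1968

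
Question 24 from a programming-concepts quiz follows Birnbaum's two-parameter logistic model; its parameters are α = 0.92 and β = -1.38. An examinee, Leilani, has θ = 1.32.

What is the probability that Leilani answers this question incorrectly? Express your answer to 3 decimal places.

P(θ) = 1 / (1 + exp(−α(θ − β)))
Exponent: 0.92 × (1.32 − (-1.38)) = 2.4840
1/(1 + e^{-2.4840}) = 0.9230
P(incorrect) = 1 − 0.9230 = 0.0770

0.077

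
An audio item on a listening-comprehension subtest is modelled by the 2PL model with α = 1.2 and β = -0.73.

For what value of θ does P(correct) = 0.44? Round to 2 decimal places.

-0.93

P(θ) = 1 / (1 + exp(−α(θ − β)))
logit = ln(0.4400/0.5600) = -0.2412
θ = β + logit/(α) = -0.73 + (-0.2412)/1.2000 = -0.9310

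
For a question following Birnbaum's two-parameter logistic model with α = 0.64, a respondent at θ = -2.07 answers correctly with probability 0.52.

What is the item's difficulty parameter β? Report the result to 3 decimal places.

-2.195

P(θ) = 1 / (1 + exp(−α(θ − β)))
logit(0.52) = ln(0.52/0.48) = 0.0800
β = θ − logit/(α) = -2.07 − 0.0800/0.6400 = -2.1951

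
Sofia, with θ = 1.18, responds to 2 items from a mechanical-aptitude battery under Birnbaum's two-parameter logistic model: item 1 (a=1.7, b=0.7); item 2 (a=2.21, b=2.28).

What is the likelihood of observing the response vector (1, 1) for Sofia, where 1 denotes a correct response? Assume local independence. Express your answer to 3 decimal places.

P(θ) = 1 / (1 + exp(−a(θ − b)))
P_1 = 1/(1+e^{-0.8160}) = 0.6934
P_2 = 1/(1+e^{2.4310}) = 0.0808
L = P_1 × P_2 = 0.6934 × 0.0808 = 0.05605

0.056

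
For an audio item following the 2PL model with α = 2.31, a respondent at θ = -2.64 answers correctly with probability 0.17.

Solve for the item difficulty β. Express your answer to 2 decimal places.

-1.95

P(θ) = 1 / (1 + exp(−α(θ − β)))
logit(0.17) = ln(0.17/0.83) = -1.5856
β = θ − logit/(α) = -2.64 − (-1.5856)/2.3100 = -1.9536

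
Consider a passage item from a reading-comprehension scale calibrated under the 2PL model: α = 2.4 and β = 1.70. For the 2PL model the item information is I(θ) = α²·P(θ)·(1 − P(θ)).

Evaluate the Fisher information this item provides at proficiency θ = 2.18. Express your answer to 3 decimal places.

1.051

P = 1/(1+e^{-1.1520}) = 0.7599
P(1−P) = 0.7599 × 0.2401 = 0.1825
I = α² × P(1−P) = 2.4² × 0.1825 = 1.05100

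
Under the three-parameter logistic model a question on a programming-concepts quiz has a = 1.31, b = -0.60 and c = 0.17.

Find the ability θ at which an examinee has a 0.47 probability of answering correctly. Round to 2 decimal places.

P(θ) = c + (1 − c) · 1 / (1 + exp(−a(θ − b)))
Remove guessing floor: (0.47 − 0.17)/(1 − 0.17) = 0.3614
logit = ln(0.3614/0.6386) = -0.5691
θ = b + logit/(a) = -0.60 + (-0.5691)/1.3100 = -1.0344

-1.03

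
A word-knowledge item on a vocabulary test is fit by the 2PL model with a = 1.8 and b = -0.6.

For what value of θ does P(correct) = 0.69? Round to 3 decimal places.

P(θ) = 1 / (1 + exp(−a(θ − b)))
logit = ln(0.6900/0.3100) = 0.8001
θ = b + logit/(a) = -0.6 + 0.8001/1.8000 = -0.1555

-0.155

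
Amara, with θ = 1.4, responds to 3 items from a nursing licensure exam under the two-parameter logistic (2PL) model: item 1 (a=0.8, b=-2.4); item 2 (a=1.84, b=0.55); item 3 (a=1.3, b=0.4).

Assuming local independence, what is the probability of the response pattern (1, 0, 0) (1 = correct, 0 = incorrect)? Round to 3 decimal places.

0.035

P(θ) = 1 / (1 + exp(−a(θ − b)))
P_1 = 1/(1+e^{-3.0400}) = 0.9543
P_2 = 1/(1+e^{-1.5640}) = 0.8269
P_3 = 1/(1+e^{-1.3000}) = 0.7858
L = P_1 × (1−P_2) × (1−P_3) = 0.9543 × 0.1731 × 0.2142 = 0.03537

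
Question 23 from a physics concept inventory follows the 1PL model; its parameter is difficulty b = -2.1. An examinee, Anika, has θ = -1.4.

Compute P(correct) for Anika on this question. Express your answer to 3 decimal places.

0.668

P(θ) = 1 / (1 + exp(−(θ − b)))
Exponent: (-1.4 − (-2.1)) = 0.7000
1/(1 + e^{-0.7000}) = 0.6682
P = 0.6682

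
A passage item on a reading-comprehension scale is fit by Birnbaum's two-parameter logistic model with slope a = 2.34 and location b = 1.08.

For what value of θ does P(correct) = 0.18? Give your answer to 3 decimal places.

0.432

P(θ) = 1 / (1 + exp(−a(θ − b)))
logit = ln(0.1800/0.8200) = -1.5163
θ = b + logit/(a) = 1.08 + (-1.5163)/2.3400 = 0.4320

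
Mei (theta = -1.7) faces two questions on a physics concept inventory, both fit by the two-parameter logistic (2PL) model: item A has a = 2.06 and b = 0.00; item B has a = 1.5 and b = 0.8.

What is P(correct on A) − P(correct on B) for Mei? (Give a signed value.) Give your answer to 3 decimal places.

0.006

P(theta) = 1 / (1 + exp(−a(theta − b)))
P_A = 0.0293
P_B = 0.0230
P_A − P_B = 0.0063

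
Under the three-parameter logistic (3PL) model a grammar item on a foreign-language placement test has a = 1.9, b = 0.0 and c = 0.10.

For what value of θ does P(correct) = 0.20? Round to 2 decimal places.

P(θ) = c + (1 − c) · 1 / (1 + exp(−a(θ − b)))
Remove guessing floor: (0.20 − 0.10)/(1 − 0.10) = 0.1111
logit = ln(0.1111/0.8889) = -2.0794
θ = b + logit/(a) = 0.0 + (-2.0794)/1.9000 = -1.0944

-1.09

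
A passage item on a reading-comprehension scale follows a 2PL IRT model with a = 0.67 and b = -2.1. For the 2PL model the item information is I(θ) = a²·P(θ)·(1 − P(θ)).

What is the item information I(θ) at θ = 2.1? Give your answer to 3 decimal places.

P = 1/(1+e^{-2.8140}) = 0.9434
P(1−P) = 0.9434 × 0.0566 = 0.0534
I = a² × P(1−P) = 0.67² × 0.0534 = 0.02396

0.024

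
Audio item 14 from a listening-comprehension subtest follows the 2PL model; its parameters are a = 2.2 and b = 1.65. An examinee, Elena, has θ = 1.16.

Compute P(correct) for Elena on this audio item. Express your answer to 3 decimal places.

0.254

P(θ) = 1 / (1 + exp(−a(θ − b)))
Exponent: 2.2 × (1.16 − 1.65) = -1.0780
1/(1 + e^{1.0780}) = 0.2539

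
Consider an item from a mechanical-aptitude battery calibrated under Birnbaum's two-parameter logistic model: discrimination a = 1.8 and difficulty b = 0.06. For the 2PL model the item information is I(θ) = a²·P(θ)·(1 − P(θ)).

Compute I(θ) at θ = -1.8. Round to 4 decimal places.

P = 1/(1+e^{3.3480}) = 0.0340
P(1−P) = 0.0340 × 0.9660 = 0.0328
I = a² × P(1−P) = 1.8² × 0.0328 = 0.10630

0.1063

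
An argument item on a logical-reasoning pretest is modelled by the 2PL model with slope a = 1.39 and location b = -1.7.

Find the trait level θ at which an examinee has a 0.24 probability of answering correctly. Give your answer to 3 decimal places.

-2.529

P(θ) = 1 / (1 + exp(−a(θ − b)))
logit = ln(0.2400/0.7600) = -1.1527
θ = b + logit/(a) = -1.7 + (-1.1527)/1.3900 = -2.5293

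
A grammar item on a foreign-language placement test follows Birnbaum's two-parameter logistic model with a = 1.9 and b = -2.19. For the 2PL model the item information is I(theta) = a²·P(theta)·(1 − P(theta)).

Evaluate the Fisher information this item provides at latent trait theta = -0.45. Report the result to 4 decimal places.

0.1232

P = 1/(1+e^{-3.3060}) = 0.9646
P(1−P) = 0.9646 × 0.0354 = 0.0341
I = a² × P(1−P) = 1.9² × 0.0341 = 0.12316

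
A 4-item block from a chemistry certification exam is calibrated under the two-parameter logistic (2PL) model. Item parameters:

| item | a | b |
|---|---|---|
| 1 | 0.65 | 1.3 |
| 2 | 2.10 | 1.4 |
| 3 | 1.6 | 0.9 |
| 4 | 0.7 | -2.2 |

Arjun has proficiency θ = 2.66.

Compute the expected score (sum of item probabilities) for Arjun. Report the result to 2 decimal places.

P(θ) = 1 / (1 + exp(−a(θ − b)))
P_1 = 1/(1+e^{-0.8840}) = 0.7077
P_2 = 1/(1+e^{-2.6460}) = 0.9338
P_3 = 1/(1+e^{-2.8160}) = 0.9435
P_4 = 1/(1+e^{-3.4020}) = 0.9678
E[score] = 0.7077 + 0.9338 + 0.9435 + 0.9678 = 3.5527

3.55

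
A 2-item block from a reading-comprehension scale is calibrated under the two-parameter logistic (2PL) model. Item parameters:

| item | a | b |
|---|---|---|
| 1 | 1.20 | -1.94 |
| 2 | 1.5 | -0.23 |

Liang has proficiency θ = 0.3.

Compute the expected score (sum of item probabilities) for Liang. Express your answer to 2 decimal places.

1.63

P(θ) = 1 / (1 + exp(−a(θ − b)))
P_1 = 1/(1+e^{-2.6880}) = 0.9363
P_2 = 1/(1+e^{-0.7950}) = 0.6889
E[score] = 0.9363 + 0.6889 = 1.6252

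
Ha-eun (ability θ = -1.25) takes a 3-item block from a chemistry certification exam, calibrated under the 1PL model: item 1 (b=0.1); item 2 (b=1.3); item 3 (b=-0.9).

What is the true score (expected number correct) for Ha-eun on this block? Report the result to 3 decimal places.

0.692

P(θ) = 1 / (1 + exp(−(θ − b)))
P_1 = 1/(1+e^{1.3500}) = 0.2059
P_2 = 1/(1+e^{2.5500}) = 0.0724
P_3 = 1/(1+e^{0.3500}) = 0.4134
E[score] = 0.2059 + 0.0724 + 0.4134 = 0.6917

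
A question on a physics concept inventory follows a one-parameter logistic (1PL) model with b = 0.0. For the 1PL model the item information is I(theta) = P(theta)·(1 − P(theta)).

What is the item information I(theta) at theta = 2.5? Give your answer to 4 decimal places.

P = 1/(1+e^{-2.5000}) = 0.9241
P(1−P) = 0.9241 × 0.0759 = 0.0701
I = P(1−P) = 0.07010

0.0701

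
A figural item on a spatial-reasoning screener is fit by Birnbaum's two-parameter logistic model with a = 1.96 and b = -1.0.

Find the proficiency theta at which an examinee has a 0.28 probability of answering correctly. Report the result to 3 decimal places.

-1.482

P(theta) = 1 / (1 + exp(−a(theta − b)))
logit = ln(0.2800/0.7200) = -0.9445
theta = b + logit/(a) = -1.0 + (-0.9445)/1.9600 = -1.4819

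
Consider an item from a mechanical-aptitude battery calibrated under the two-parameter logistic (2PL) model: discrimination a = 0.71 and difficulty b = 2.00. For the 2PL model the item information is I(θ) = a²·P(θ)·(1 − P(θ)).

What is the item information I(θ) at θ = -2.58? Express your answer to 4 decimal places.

P = 1/(1+e^{3.2518}) = 0.0373
P(1−P) = 0.0373 × 0.9627 = 0.0359
I = a² × P(1−P) = 0.71² × 0.0359 = 0.01808

0.0181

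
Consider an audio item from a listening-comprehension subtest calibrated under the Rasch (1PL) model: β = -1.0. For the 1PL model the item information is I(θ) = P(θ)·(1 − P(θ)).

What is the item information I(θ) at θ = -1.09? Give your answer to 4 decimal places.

P = 1/(1+e^{0.0900}) = 0.4775
P(1−P) = 0.4775 × 0.5225 = 0.2495
I = P(1−P) = 0.24949

0.2495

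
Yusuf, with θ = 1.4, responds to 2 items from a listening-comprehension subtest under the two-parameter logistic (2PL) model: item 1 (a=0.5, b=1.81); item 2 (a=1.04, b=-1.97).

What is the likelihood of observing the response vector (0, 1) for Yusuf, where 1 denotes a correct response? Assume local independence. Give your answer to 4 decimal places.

P(θ) = 1 / (1 + exp(−a(θ − b)))
P_1 = 1/(1+e^{0.2050}) = 0.4489
P_2 = 1/(1+e^{-3.5048}) = 0.9708
L = (1−P_1) × P_2 = 0.5511 × 0.9708 = 0.53499

0.5350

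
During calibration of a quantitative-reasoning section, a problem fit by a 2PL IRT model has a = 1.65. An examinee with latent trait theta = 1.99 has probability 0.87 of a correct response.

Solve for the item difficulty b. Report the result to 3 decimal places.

0.838

P(theta) = 1 / (1 + exp(−a(theta − b)))
logit(0.87) = ln(0.87/0.13) = 1.9010
b = theta − logit/(a) = 1.99 − 1.9010/1.6500 = 0.8379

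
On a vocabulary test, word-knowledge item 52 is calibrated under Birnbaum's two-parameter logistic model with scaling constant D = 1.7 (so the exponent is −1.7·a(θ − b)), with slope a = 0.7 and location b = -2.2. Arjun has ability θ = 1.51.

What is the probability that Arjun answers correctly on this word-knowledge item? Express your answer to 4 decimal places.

P(θ) = 1 / (1 + exp(−D·a(θ − b)))
Exponent: 1.7 × 0.7 × (1.51 − (-2.2)) = 4.4149
1/(1 + e^{-4.4149}) = 0.9880
P = 0.9880

0.9880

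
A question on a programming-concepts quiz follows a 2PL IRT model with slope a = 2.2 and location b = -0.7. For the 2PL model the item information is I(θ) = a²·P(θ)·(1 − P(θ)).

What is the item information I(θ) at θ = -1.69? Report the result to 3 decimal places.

P = 1/(1+e^{2.1780}) = 0.1017
P(1−P) = 0.1017 × 0.8983 = 0.0914
I = a² × P(1−P) = 2.2² × 0.0914 = 0.44234

0.442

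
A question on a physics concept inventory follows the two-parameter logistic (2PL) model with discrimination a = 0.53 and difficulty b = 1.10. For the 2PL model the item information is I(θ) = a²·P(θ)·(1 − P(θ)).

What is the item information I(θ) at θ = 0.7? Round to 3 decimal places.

P = 1/(1+e^{0.2120}) = 0.4472
P(1−P) = 0.4472 × 0.5528 = 0.2472
I = a² × P(1−P) = 0.53² × 0.2472 = 0.06944

0.069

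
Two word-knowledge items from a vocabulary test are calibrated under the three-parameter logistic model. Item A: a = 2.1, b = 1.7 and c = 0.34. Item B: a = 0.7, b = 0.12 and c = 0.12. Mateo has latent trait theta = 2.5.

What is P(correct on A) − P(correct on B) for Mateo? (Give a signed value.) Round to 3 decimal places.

P(theta) = c + (1 − c) · 1 / (1 + exp(−a(theta − b)))
P_A = 0.8963
P_B = 0.8601
P_A − P_B = 0.0362

0.036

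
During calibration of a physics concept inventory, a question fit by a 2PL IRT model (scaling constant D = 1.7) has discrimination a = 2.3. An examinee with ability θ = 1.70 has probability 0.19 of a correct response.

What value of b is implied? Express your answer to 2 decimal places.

P(θ) = 1 / (1 + exp(−D·a(θ − b)))
logit(0.19) = ln(0.19/0.81) = -1.4500
b = θ − logit/(1.7·a) = 1.70 − (-1.4500)/3.9100 = 2.0708

2.07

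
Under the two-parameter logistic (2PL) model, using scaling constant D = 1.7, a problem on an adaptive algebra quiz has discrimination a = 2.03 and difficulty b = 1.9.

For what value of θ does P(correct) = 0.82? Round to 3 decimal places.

P(θ) = 1 / (1 + exp(−D·a(θ − b)))
logit = ln(0.8200/0.1800) = 1.5163
θ = b + logit/(1.7·a) = 1.9 + 1.5163/3.4510 = 2.3394

2.339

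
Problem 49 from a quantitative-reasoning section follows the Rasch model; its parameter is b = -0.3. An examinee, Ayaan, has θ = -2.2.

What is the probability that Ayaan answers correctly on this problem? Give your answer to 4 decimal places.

P(θ) = 1 / (1 + exp(−(θ − b)))
Exponent: (-2.2 − (-0.3)) = -1.9000
1/(1 + e^{1.9000}) = 0.1301
P = 0.1301

0.1301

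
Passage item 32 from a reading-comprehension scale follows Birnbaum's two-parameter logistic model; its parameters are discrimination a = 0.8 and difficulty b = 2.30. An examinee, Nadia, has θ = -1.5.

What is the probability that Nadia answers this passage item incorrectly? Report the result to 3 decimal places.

P(θ) = 1 / (1 + exp(−a(θ − b)))
Exponent: 0.8 × (-1.5 − 2.30) = -3.0400
1/(1 + e^{3.0400}) = 0.0457
P(incorrect) = 1 − 0.0457 = 0.9543

0.954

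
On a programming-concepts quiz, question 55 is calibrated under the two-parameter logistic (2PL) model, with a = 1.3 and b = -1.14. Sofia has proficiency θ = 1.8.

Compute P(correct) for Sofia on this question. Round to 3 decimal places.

0.979

P(θ) = 1 / (1 + exp(−a(θ − b)))
Exponent: 1.3 × (1.8 − (-1.14)) = 3.8220
1/(1 + e^{-3.8220}) = 0.9786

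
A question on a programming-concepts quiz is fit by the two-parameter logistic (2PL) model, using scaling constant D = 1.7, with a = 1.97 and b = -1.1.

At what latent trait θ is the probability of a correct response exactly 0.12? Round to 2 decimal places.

P(θ) = 1 / (1 + exp(−D·a(θ − b)))
logit = ln(0.1200/0.8800) = -1.9924
θ = b + logit/(1.7·a) = -1.1 + (-1.9924)/3.3490 = -1.6949

-1.69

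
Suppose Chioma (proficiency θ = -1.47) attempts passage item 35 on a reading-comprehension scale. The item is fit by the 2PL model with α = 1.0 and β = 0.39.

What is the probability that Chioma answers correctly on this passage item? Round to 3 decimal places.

P(θ) = 1 / (1 + exp(−α(θ − β)))
Exponent: 1.0 × (-1.47 − 0.39) = -1.8600
1/(1 + e^{1.8600}) = 0.1347

0.135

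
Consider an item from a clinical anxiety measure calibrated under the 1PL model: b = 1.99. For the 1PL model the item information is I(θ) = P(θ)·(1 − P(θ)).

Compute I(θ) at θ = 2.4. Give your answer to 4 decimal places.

0.2398

P = 1/(1+e^{-0.4100}) = 0.6011
P(1−P) = 0.6011 × 0.3989 = 0.2398
I = P(1−P) = 0.23978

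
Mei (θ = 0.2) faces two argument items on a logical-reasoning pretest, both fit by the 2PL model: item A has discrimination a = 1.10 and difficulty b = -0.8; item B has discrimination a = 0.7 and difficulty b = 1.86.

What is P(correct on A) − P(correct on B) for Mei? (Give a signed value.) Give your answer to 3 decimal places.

0.512

P(θ) = 1 / (1 + exp(−a(θ − b)))
P_A = 0.7503
P_B = 0.2383
P_A − P_B = 0.5120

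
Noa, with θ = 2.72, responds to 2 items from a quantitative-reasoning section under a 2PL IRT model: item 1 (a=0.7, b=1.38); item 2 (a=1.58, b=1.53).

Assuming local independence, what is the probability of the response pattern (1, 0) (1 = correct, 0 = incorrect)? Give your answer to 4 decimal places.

P(θ) = 1 / (1 + exp(−a(θ − b)))
P_1 = 1/(1+e^{-0.9380}) = 0.7187
P_2 = 1/(1+e^{-1.8802}) = 0.8676
L = P_1 × (1−P_2) = 0.7187 × 0.1324 = 0.09513

0.0951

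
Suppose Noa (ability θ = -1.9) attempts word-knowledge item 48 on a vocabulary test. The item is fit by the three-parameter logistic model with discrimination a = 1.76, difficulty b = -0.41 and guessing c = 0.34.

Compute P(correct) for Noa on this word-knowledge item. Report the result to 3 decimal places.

P(θ) = c + (1 − c) · 1 / (1 + exp(−a(θ − b)))
Exponent: 1.76 × (-1.9 − (-0.41)) = -2.6224
1/(1 + e^{2.6224}) = 0.0677
P = 0.34 + 0.66 × 0.0677 = 0.3847

0.385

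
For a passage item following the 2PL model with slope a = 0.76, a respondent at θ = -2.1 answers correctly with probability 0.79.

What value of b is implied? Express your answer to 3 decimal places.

-3.843

P(θ) = 1 / (1 + exp(−a(θ − b)))
logit(0.79) = ln(0.79/0.21) = 1.3249
b = θ − logit/(a) = -2.1 − 1.3249/0.7600 = -3.8433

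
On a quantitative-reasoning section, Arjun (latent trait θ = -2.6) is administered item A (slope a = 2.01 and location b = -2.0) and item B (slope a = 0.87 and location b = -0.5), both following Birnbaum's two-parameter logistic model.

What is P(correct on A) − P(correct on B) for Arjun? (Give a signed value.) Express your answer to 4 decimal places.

P(θ) = 1 / (1 + exp(−a(θ − b)))
P_A = 0.2304
P_B = 0.1386
P_A − P_B = 0.0918

0.0918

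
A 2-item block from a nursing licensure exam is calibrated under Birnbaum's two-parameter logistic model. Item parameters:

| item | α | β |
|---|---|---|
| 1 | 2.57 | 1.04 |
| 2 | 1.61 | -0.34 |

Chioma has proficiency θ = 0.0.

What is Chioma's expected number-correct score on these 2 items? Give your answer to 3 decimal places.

0.698

P(θ) = 1 / (1 + exp(−α(θ − β)))
P_1 = 1/(1+e^{2.6728}) = 0.0646
P_2 = 1/(1+e^{-0.5474}) = 0.6335
E[score] = 0.0646 + 0.6335 = 0.6981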